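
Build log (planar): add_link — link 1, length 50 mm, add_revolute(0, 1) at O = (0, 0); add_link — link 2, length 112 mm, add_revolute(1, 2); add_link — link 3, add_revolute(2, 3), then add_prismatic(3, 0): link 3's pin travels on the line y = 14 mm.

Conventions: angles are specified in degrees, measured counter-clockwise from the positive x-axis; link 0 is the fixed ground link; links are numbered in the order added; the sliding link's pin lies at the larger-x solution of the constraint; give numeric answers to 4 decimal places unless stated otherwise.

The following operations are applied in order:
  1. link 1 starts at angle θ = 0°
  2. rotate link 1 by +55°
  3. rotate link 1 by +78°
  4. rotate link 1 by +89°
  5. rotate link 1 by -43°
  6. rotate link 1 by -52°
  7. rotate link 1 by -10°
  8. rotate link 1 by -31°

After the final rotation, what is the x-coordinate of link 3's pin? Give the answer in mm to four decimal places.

geometry: r = 50 mm, L = 112 mm, e = 14 mm; θ starts at 0°
rotate link 1 by +55°: θ ← 0° +55° = 55°
rotate link 1 by +78°: θ ← 55° +78° = 133°
rotate link 1 by +89°: θ ← 133° +89° = 222°
rotate link 1 by -43°: θ ← 222° -43° = 179°
rotate link 1 by -52°: θ ← 179° -52° = 127°
rotate link 1 by -10°: θ ← 127° -10° = 117°
rotate link 1 by -31°: θ ← 117° -31° = 86°
crank pin P = (r cos θ, r sin θ) = (3.487824, 49.878203)
h = r sin θ − e = 49.878203 − 14 = 35.878203
x = r cos θ + √(L² − h²) = 3.487824 + 106.097854 = 109.585678

109.5857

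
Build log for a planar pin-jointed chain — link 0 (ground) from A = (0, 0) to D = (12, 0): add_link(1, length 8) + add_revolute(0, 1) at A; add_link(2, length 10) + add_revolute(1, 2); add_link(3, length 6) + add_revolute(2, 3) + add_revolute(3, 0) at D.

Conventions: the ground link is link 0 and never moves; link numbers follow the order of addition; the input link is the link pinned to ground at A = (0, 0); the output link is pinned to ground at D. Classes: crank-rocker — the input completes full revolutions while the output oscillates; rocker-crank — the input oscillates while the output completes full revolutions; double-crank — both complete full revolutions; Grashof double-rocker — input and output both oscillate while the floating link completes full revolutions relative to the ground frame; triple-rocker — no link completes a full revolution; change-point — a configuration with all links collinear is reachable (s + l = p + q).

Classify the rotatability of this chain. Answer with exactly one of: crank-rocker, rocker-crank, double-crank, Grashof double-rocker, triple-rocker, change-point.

lengths: ground=12, input=8, coupler=10, output=6
sorted: s=6 (shortest), l=12 (longest), p+q=18
s + l = 18 vs p + q = 18
s + l = p + q → change-point (collinear configuration reachable)

change-point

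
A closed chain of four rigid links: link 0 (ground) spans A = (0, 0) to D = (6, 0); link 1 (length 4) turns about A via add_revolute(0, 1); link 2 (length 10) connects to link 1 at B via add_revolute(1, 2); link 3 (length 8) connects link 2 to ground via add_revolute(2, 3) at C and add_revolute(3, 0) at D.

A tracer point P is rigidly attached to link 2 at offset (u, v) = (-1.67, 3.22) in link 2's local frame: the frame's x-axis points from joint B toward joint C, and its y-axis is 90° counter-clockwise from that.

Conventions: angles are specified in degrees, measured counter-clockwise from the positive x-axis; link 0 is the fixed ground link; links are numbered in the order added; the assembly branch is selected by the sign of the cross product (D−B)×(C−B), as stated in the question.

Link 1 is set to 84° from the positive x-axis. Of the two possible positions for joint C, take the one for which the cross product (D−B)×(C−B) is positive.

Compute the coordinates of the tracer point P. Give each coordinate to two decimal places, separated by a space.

A=(0,0), D=(6.00,0)
B = A + 4.00·(cos84°, sin84°) = (0.4181, 3.9781)
|BD| = 6.8544
circle(B,10.00) ∩ circle(D,8.00): a=6.0532, h=7.9598
  candidates: C₊=(9.9672,6.9470) cross=54.559; C₋=(0.7280,-6.0171) cross=-54.559
  branch + wants cross > 0 → take C=(9.9672,6.9470) (cross=54.559)
ex = (C−B)/|BC| = (0.9549,0.2969); ey = (-0.2969,0.9549)
P = B + -1.67·ex + 3.22·ey = (-2.1326,6.5571)

-2.13 6.56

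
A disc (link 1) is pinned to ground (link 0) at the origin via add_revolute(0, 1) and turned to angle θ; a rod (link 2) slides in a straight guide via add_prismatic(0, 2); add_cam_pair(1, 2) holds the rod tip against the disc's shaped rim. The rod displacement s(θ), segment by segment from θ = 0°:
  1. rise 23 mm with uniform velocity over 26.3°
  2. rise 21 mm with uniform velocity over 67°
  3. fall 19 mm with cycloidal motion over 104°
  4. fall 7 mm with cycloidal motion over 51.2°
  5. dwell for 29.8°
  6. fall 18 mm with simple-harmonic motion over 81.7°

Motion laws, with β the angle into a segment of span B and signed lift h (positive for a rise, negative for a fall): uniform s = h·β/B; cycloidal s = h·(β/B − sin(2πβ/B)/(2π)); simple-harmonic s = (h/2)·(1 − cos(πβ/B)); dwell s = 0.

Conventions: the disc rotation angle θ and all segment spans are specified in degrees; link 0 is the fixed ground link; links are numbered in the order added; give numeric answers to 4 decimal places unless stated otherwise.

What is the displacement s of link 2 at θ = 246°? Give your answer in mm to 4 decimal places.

segment 1 (0° to 26.3°, uniform, h = 23) is passed completely: s = 0.0000 + (23) = 23.0000
segment 2 (26.3° to 93.3°, uniform, h = 21) is passed completely: s = 23.0000 + (21) = 44.0000
segment 3 (93.3° to 197.3°, cycloidal, h = -19) is passed completely: s = 44.0000 + (-19) = 25.0000
θ = 246° falls in segment 4 (197.3° to 248.5°, cycloidal, h = -7): β = 246 − 197.3 = 48.7°, B = 51.2°; Δs = -7·(0.9512 − sin(2π·0.9512)/(2π)) = -6.9947; s = 25.0000 − 6.9947 = 18.0053

18.0053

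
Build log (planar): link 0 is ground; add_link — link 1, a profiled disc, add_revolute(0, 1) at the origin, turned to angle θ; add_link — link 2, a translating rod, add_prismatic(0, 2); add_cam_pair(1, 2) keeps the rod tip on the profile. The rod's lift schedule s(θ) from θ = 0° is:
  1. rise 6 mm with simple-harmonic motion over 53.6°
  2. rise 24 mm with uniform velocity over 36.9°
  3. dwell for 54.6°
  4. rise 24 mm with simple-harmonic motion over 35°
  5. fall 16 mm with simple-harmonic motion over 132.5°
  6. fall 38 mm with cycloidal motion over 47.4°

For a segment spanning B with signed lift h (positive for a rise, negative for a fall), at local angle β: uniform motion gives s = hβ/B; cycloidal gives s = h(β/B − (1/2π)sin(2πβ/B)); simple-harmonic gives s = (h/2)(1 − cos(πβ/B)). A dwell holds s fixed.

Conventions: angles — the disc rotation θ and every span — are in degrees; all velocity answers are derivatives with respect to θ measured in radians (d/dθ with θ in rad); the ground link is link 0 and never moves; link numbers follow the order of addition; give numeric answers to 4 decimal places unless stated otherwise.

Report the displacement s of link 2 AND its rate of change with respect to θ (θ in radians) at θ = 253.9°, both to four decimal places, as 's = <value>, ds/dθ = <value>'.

seg 1 [0°–53.6°] simple-harmonic, h=6: full span → s += 6 → s = 6.0000
seg 2 [53.6°–90.5°] uniform, h=24: full span → s += 24 → s = 30.0000
seg 3 [90.5°–145.1°] dwell: s stays 30.0000
seg 4 [145.1°–180.1°] simple-harmonic, h=24: full span → s += 24 → s = 54.0000
seg 5 [180.1°–312.6°] simple-harmonic, h=-16: θ=253.9° here. β=73.8, B=132.5. -16/2·(1 − cos(π·0.5570)) = -9.4245 → s = 44.5755
velocity in seg [180.1°–312.6°] (simple-harmonic), θ in radians: β = 73.8° = 1.2881 rad, B = 132.5° = 2.3126 rad; ds/dθ = (πh/(2B)) sin(πβ/B) = (π·(-16)/(2·2.3126)) sin(π·0.5570) = -10.694257 mm/rad

s = 44.5755, ds/dθ = -10.6943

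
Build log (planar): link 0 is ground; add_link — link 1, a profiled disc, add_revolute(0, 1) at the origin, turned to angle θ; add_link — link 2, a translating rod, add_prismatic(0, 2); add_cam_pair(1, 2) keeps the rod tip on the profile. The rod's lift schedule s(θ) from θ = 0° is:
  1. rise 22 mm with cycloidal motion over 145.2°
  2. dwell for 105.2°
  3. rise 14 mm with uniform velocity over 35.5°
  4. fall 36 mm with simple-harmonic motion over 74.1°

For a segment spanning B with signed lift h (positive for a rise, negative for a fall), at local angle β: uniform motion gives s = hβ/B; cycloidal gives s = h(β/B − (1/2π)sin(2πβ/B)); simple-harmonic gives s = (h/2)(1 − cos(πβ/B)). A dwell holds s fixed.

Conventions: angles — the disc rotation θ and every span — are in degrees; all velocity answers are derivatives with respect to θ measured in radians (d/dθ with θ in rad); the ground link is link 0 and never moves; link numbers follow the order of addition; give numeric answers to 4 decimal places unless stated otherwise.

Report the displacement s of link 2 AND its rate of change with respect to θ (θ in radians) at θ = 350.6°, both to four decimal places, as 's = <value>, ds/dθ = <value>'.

seg 1 [0°–145.2°] cycloidal, h=22: full span → s += 22 → s = 22.0000
seg 2 [145.2°–250.4°] dwell: s stays 22.0000
seg 3 [250.4°–285.9°] uniform, h=14: full span → s += 14 → s = 36.0000
seg 4 [285.9°–360°] simple-harmonic, h=-36: θ=350.6° here. β=64.7, B=74.1. -36/2·(1 − cos(π·0.8731)) = -34.5894 → s = 1.4106
velocity in seg [285.9°–360°] (simple-harmonic), θ in radians: β = 64.7° = 1.1292 rad, B = 74.1° = 1.2933 rad; ds/dθ = (πh/(2B)) sin(πβ/B) = (π·(-36)/(2·1.2933)) sin(π·0.8731) = -16.967923 mm/rad

s = 1.4106, ds/dθ = -16.9679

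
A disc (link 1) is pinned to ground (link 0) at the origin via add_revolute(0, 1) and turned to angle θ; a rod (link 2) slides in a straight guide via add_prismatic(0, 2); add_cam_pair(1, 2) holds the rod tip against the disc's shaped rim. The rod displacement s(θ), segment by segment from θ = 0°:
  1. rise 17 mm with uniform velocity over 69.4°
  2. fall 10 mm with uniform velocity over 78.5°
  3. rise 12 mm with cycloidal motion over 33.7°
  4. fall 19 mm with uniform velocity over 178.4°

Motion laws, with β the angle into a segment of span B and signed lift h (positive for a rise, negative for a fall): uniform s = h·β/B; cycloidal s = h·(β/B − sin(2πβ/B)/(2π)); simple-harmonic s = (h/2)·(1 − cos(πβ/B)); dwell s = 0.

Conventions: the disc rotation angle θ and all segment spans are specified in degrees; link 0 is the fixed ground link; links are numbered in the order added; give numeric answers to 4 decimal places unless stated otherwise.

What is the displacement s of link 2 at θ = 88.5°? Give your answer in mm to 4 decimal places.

segment 1 (0° to 69.4°, uniform, h = 17) is passed completely: s = 0.0000 + (17) = 17.0000
θ = 88.5° falls in segment 2 (69.4° to 147.9°, uniform, h = -10): β = 88.5 − 69.4 = 19.1°, B = 78.5°; Δs = -10·19.1/78.5 = -2.4331; s = 17.0000 − 2.4331 = 14.5669

14.5669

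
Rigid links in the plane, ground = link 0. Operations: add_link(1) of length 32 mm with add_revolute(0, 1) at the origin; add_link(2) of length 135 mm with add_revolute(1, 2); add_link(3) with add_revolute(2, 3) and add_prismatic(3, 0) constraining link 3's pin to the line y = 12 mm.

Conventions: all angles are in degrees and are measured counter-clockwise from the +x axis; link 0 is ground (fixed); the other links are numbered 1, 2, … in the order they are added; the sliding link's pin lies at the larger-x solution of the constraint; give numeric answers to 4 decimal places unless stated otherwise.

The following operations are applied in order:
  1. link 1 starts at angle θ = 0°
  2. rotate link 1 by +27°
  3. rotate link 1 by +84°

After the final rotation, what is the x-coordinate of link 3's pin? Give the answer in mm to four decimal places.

geometry: r = 32 mm, L = 135 mm, e = 12 mm; θ starts at 0°
rotate link 1 by +27°: θ ← 0° +27° = 27°
rotate link 1 by +84°: θ ← 27° +84° = 111°
crank pin P = (r cos θ, r sin θ) = (-11.467774, 29.874574)
h = r sin θ − e = 29.874574 − 12 = 17.874574
x = r cos θ + √(L² − h²) = -11.467774 + 133.811433 = 122.343659

122.3437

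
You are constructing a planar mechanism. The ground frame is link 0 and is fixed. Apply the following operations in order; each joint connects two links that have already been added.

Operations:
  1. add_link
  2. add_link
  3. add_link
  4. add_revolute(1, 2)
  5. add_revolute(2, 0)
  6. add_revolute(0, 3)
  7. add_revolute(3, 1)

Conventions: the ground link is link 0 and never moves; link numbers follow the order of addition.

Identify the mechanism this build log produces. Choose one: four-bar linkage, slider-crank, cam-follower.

links: 4 (incl. ground); joints: 4 revolute, 0 prismatic, 0 higher (cam) pair, forming one closed loop
4 links in a single 4R loop → four-bar linkage

four-bar linkage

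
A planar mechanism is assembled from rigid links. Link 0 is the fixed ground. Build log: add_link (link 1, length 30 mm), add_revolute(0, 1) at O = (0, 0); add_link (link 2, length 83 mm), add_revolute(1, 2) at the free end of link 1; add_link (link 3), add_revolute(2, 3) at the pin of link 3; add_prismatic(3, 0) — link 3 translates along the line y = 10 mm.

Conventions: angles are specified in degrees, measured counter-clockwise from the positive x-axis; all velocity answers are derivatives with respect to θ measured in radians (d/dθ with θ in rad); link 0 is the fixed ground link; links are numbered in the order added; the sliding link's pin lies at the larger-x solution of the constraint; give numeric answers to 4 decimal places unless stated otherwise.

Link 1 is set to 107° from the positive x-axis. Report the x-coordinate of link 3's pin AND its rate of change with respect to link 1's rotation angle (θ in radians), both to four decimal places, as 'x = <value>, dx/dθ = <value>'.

geometry: r = 30 mm, L = 83 mm, e = 10 mm
crank pin P = (r cos θ, r sin θ) = (-8.771151, 28.689143)
h = r sin θ − e = 28.689143 − 10 = 18.689143
x = r cos θ + √(L² − h²) = -8.771151 + 80.868510 = 72.097359
dx/dθ = −r sin θ − h·r cos θ/√(L² − h²) (θ in radians; h = 18.689143) = -26.662083

x = 72.0974, dx/dθ = -26.6621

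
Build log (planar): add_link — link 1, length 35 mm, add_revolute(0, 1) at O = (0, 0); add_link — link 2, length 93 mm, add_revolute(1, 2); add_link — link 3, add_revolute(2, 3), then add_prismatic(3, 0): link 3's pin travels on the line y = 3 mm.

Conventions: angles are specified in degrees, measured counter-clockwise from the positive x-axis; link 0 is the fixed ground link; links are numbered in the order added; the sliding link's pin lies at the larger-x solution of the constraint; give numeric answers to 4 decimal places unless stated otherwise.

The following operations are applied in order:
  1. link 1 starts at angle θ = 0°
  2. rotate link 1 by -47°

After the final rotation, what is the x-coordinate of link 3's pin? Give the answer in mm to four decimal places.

geometry: r = 35 mm, L = 93 mm, e = 3 mm; θ starts at 0°
rotate link 1 by -47°: θ ← 0° -47° = -47°
crank pin P = (r cos θ, r sin θ) = (23.869943, -25.597380)
h = r sin θ − e = -25.597380 − 3 = -28.597380
x = r cos θ + √(L² − h²) = 23.869943 + 88.494010 = 112.363953

112.3640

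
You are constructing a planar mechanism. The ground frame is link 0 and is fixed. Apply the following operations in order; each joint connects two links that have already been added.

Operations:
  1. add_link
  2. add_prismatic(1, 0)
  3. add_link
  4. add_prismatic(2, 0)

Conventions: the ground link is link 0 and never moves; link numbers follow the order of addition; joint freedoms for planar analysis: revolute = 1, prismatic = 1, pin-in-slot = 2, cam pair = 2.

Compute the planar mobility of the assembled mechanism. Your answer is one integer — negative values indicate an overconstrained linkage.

link 0 = ground. State L|J1|J2 = 1|0|0
+link1  2|0|0
P(1,0) f=1→J1  2|1|0
+link2  3|1|0
P(2,0) f=1→J1  3|2|0
M = 3(3−1)−2·2−0 = 6−4−0 = 2

M = 2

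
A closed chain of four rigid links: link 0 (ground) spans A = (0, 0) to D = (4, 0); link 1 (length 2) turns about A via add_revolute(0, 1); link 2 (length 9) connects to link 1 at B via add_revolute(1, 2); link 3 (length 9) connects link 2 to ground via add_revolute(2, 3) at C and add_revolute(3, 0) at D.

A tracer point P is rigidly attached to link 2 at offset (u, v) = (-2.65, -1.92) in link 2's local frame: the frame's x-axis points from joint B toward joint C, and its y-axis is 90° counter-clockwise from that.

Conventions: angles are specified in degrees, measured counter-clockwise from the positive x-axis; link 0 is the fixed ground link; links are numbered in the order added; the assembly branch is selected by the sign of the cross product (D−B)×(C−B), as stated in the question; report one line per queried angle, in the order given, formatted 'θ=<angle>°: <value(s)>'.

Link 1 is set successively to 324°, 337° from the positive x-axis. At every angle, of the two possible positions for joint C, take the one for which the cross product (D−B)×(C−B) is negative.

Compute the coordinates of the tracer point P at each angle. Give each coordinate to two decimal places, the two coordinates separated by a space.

A=(0,0), D=(4.00,0)
θ=324°: B = A + 2.00·(cos324°, sin324°) = (1.6180, -1.1756)
θ=324°: |BD| = 2.6563
θ=324°: circle(B,9.00) ∩ circle(D,9.00): a=1.3281, h=8.9015
θ=324°:   candidates: C₊=(-1.1305,7.3945) cross=23.645; C₋=(6.7485,-8.5700) cross=-23.645
θ=324°:   branch - wants cross < 0 → take C=(6.7485,-8.5700) (cross=-23.645)
θ=324°: ex = (C−B)/|BC| = (0.5701,-0.8216); ey = (0.8216,0.5701)
θ=324°: P = B + -2.65·ex + -1.92·ey = (-1.4701,-0.0928)
θ=337°: B = A + 2.00·(cos337°, sin337°) = (1.8410, -0.7815)
θ=337°: |BD| = 2.2961
θ=337°: circle(B,9.00) ∩ circle(D,9.00): a=1.1480, h=8.9265
θ=337°:   candidates: C₊=(-0.1176,8.0028) cross=20.496; C₋=(5.9586,-8.7843) cross=-20.496
θ=337°:   branch - wants cross < 0 → take C=(5.9586,-8.7843) (cross=-20.496)
θ=337°: ex = (C−B)/|BC| = (0.4575,-0.8892); ey = (0.8892,0.4575)
θ=337°: P = B + -2.65·ex + -1.92·ey = (-1.0787,0.6965)

θ=324°: -1.47 -0.09
θ=337°: -1.08 0.70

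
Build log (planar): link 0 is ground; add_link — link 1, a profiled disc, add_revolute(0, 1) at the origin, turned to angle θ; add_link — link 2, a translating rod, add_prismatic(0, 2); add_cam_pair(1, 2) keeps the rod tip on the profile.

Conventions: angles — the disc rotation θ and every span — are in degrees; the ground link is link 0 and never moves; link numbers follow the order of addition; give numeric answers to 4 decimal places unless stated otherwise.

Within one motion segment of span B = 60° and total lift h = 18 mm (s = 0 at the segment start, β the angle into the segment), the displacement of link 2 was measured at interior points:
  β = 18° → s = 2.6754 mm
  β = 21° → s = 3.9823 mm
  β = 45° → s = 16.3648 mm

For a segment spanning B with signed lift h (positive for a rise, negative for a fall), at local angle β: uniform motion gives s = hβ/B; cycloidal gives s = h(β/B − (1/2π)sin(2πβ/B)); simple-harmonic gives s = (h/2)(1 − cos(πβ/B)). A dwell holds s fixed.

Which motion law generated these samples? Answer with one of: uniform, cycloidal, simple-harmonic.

candidates at β/B = r: uniform s = h·r (linear in β); cycloidal s = h·(r − sin(2πr)/(2π)); simple-harmonic s = (h/2)(1 − cos(πr))
β=18°: printed 2.6754 | uniform 5.4000, cycloidal 2.6754, simple-harmonic 3.7099
β=21°: printed 3.9823 | uniform 6.3000, cycloidal 3.9823, simple-harmonic 4.9141
β=45°: printed 16.3648 | uniform 13.5000, cycloidal 16.3648, simple-harmonic 15.3640
only one law matches every sample → cycloidal

cycloidal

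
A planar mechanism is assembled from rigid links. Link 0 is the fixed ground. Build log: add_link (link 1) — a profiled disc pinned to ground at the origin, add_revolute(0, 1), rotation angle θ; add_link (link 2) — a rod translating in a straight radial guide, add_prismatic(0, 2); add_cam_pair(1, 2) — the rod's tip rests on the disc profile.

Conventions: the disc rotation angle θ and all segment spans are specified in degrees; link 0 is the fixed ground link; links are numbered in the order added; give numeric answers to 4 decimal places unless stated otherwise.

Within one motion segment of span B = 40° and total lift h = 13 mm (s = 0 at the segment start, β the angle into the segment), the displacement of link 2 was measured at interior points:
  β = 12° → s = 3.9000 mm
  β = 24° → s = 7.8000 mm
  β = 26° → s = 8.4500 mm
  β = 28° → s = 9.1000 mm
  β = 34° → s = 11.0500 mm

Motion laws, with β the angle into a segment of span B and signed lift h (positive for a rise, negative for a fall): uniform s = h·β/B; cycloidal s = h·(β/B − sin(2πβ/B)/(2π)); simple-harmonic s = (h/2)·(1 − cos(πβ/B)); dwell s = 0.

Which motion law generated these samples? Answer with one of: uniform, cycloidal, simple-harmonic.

candidates at β/B = r: uniform s = h·r (linear in β); cycloidal s = h·(r − sin(2πr)/(2π)); simple-harmonic s = (h/2)(1 − cos(πr))
β=12°: printed 3.9000 | uniform 3.9000, cycloidal 1.9323, simple-harmonic 2.6794
β=24°: printed 7.8000 | uniform 7.8000, cycloidal 9.0161, simple-harmonic 8.5086
β=26°: printed 8.4500 | uniform 8.4500, cycloidal 10.1239, simple-harmonic 9.4509
β=28°: printed 9.1000 | uniform 9.1000, cycloidal 11.0677, simple-harmonic 10.3206
β=34°: printed 11.0500 | uniform 11.0500, cycloidal 12.7239, simple-harmonic 12.2915
only one law matches every sample → uniform

uniform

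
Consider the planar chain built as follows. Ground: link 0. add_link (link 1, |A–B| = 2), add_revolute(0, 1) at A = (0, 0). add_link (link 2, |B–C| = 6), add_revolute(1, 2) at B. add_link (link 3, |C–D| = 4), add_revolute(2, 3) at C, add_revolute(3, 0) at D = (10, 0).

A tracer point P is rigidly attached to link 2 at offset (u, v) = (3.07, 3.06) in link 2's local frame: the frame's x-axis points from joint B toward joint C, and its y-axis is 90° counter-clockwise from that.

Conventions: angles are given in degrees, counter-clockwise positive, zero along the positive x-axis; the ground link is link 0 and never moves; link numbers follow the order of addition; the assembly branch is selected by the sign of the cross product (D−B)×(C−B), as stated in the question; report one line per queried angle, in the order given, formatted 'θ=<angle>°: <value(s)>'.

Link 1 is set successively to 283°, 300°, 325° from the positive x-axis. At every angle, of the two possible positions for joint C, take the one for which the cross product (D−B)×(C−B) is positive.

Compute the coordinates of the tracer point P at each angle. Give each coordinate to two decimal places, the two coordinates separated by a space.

A=(0,0), D=(10.00,0)
θ=283°: B = A + 2.00·(cos283°, sin283°) = (0.4499, -1.9487)
θ=283°: |BD| = 9.7469
θ=283°: circle(B,6.00) ∩ circle(D,4.00): a=5.8994, h=1.0940
θ=283°:   candidates: C₊=(6.0115,0.3027) cross=10.663; C₋=(6.4489,-1.8412) cross=-10.663
θ=283°:   branch + wants cross > 0 → take C=(6.0115,0.3027) (cross=10.663)
θ=283°: ex = (C−B)/|BC| = (0.9269,0.3752); ey = (-0.3752,0.9269)
θ=283°: P = B + 3.07·ex + 3.06·ey = (2.1473,2.0396)
θ=300°: B = A + 2.00·(cos300°, sin300°) = (1.0000, -1.7321)
θ=300°: |BD| = 9.1652
θ=300°: circle(B,6.00) ∩ circle(D,4.00): a=5.6737, h=1.9518
θ=300°:   candidates: C₊=(6.2026,1.2568) cross=17.889; C₋=(6.9403,-2.5765) cross=-17.889
θ=300°:   branch + wants cross > 0 → take C=(6.2026,1.2568) (cross=17.889)
θ=300°: ex = (C−B)/|BC| = (0.8671,0.4981); ey = (-0.4981,0.8671)
θ=300°: P = B + 3.07·ex + 3.06·ey = (2.1377,2.4506)
θ=325°: B = A + 2.00·(cos325°, sin325°) = (1.6383, -1.1472)
θ=325°: |BD| = 8.4400
θ=325°: circle(B,6.00) ∩ circle(D,4.00): a=5.4048, h=2.6053
θ=325°:   candidates: C₊=(6.6389,2.1686) cross=21.989; C₋=(7.3471,-2.9937) cross=-21.989
θ=325°:   branch + wants cross > 0 → take C=(6.6389,2.1686) (cross=21.989)
θ=325°: ex = (C−B)/|BC| = (0.8334,0.5526); ey = (-0.5526,0.8334)
θ=325°: P = B + 3.07·ex + 3.06·ey = (2.5059,3.0997)

θ=283°: 2.15 2.04
θ=300°: 2.14 2.45
θ=325°: 2.51 3.10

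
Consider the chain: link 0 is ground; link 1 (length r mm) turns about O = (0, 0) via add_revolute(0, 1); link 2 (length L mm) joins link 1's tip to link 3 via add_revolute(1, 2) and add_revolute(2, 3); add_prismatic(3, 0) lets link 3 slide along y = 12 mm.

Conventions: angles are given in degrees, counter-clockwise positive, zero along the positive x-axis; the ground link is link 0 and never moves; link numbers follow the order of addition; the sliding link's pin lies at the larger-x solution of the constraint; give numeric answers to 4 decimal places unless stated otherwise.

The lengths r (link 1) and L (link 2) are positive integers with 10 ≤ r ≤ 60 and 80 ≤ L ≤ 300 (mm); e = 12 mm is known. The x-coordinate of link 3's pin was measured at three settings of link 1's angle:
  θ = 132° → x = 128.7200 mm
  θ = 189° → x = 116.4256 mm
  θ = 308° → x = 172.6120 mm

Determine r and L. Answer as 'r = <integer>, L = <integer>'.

constraint per measurement: (x − r cos θ)² + (r sin θ − e)² = L²
subtracting the θ₁ and θ₂ equations cancels the r² and L² terms:
r = (x₁² − x₂²) / (2[(x₁cos θ₁ + e sin θ₁) − (x₂cos θ₂ + e sin θ₂)]) = 38.0001 → r = 38
L² = (x₁ − r cos θ₁)² + (r sin θ₁ − e)² = 24025.0077 → L = 155.0000 → L = 155
check at θ₃=308°: x = 172.6120 (printed 172.6120) ✓

r = 38, L = 155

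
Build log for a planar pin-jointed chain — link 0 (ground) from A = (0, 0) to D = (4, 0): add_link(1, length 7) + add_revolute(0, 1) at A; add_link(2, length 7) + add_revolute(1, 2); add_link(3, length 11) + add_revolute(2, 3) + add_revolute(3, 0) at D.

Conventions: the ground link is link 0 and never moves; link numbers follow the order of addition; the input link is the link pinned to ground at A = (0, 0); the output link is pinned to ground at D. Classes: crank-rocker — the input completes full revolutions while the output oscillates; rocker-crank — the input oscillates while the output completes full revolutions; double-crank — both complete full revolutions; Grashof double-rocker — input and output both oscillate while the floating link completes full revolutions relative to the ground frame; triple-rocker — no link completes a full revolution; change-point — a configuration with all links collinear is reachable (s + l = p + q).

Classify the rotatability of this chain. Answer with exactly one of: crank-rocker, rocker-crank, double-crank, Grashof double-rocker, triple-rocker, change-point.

lengths: ground=4, input=7, coupler=7, output=11
sorted: s=4 (shortest), l=11 (longest), p+q=14
s + l = 15 vs p + q = 14
s + l > p + q → non-Grashof → no link fully rotates → triple-rocker

triple-rocker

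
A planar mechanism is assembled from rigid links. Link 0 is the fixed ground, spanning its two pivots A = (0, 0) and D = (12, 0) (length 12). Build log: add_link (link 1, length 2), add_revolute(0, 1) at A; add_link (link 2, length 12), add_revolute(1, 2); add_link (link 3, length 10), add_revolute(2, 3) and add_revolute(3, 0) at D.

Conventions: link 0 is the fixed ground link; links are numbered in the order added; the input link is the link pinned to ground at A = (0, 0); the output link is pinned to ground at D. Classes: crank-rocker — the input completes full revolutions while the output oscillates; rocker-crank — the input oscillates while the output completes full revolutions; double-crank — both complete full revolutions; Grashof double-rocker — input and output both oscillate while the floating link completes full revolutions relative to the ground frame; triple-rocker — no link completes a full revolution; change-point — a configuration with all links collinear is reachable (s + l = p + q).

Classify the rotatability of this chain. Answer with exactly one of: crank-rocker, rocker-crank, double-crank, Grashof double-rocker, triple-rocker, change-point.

lengths: ground=12, input=2, coupler=12, output=10
sorted: s=2 (shortest), l=12 (longest), p+q=22
s + l = 14 vs p + q = 22
s + l < p + q (Grashof) with shortest = input link → crank-rocker

crank-rocker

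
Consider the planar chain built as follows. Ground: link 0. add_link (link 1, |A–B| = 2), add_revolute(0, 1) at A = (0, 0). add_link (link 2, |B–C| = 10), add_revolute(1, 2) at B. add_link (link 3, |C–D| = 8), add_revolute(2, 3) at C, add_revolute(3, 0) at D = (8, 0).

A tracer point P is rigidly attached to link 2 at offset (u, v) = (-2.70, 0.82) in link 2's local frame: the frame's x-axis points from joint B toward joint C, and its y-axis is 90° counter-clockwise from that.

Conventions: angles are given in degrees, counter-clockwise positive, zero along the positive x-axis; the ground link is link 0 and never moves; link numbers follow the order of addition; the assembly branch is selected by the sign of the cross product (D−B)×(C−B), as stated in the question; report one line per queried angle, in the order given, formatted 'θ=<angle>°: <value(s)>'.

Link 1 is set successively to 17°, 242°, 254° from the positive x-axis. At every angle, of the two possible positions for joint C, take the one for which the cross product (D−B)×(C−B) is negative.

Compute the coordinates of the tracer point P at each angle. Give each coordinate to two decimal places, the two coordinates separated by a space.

A=(0,0), D=(8.00,0)
θ=17°: B = A + 2.00·(cos17°, sin17°) = (1.9126, 0.5847)
θ=17°: |BD| = 6.1154
θ=17°: circle(B,10.00) ∩ circle(D,8.00): a=6.0011, h=7.9992
θ=17°:   candidates: C₊=(8.6511,7.9735) cross=48.918; C₋=(7.1213,-7.9516) cross=-48.918
θ=17°:   branch - wants cross < 0 → take C=(7.1213,-7.9516) (cross=-48.918)
θ=17°: ex = (C−B)/|BC| = (0.5209,-0.8536); ey = (0.8536,0.5209)
θ=17°: P = B + -2.70·ex + 0.82·ey = (1.2062,3.3167)
θ=242°: B = A + 2.00·(cos242°, sin242°) = (-0.9389, -1.7659)
θ=242°: |BD| = 9.1117
θ=242°: circle(B,10.00) ∩ circle(D,8.00): a=6.5313, h=7.5724
θ=242°:   candidates: C₊=(4.0010,6.9288) cross=68.998; C₋=(6.9361,-7.9289) cross=-68.998
θ=242°:   branch - wants cross < 0 → take C=(6.9361,-7.9289) (cross=-68.998)
θ=242°: ex = (C−B)/|BC| = (0.7875,-0.6163); ey = (0.6163,0.7875)
θ=242°: P = B + -2.70·ex + 0.82·ey = (-2.5598,0.5439)
θ=254°: B = A + 2.00·(cos254°, sin254°) = (-0.5513, -1.9225)
θ=254°: |BD| = 8.7647
θ=254°: circle(B,10.00) ∩ circle(D,8.00): a=6.4360, h=7.6536
θ=254°:   candidates: C₊=(4.0492,6.9564) cross=67.082; C₋=(7.4068,-7.9780) cross=-67.082
θ=254°:   branch - wants cross < 0 → take C=(7.4068,-7.9780) (cross=-67.082)
θ=254°: ex = (C−B)/|BC| = (0.7958,-0.6055); ey = (0.6055,0.7958)
θ=254°: P = B + -2.70·ex + 0.82·ey = (-2.2034,0.3650)

θ=17°: 1.21 3.32
θ=242°: -2.56 0.54
θ=254°: -2.20 0.37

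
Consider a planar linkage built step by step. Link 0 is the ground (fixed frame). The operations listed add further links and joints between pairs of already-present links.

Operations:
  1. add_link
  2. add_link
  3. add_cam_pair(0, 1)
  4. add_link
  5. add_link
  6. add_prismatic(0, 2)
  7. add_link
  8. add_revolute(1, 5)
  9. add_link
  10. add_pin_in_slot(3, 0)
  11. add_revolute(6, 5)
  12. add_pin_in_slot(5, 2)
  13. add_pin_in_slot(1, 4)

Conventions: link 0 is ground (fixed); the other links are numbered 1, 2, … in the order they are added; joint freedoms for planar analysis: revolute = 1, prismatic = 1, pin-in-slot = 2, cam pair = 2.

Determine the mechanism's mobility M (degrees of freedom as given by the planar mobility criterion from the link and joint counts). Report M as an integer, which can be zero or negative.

(L,J1,J2)=(1,0,0); link0 fixed
link1: (2,0,0)
link2: (3,0,0)
C 0-1 [J2]: (3,0,1)
link3: (4,0,1)
link4: (5,0,1)
P 0-2 [J1]: (5,1,1)
link5: (6,1,1)
R 1-5 [J1]: (6,2,1)
link6: (7,2,1)
PS 3-0 [J2]: (7,2,2)
R 6-5 [J1]: (7,3,2)
PS 5-2 [J2]: (7,3,3)
PS 1-4 [J2]: (7,3,4)
Grübler: 3·6 − 2·3 − 4 = 8

M = 8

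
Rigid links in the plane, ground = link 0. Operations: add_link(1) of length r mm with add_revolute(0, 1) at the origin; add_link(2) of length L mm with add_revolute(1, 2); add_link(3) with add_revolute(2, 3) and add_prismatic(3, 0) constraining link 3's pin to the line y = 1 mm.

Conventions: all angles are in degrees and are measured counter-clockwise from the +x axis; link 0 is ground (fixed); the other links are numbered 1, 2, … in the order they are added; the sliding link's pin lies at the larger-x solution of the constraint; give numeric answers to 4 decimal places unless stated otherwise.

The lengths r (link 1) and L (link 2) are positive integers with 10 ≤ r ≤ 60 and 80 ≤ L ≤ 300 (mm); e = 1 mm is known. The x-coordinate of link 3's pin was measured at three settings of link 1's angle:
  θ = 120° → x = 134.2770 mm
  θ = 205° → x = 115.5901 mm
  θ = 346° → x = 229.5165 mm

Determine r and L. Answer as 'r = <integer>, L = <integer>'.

constraint per measurement: (x − r cos θ)² + (r sin θ − e)² = L²
subtracting the θ₁ and θ₂ equations cancels the r² and L² terms:
r = (x₁² − x₂²) / (2[(x₁cos θ₁ + e sin θ₁) − (x₂cos θ₂ + e sin θ₂)]) = 60.0000 → r = 60
L² = (x₁ − r cos θ₁)² + (r sin θ₁ − e)² = 29584.0097 → L = 172.0000 → L = 172
check at θ₃=346°: x = 229.5165 (printed 229.5165) ✓

r = 60, L = 172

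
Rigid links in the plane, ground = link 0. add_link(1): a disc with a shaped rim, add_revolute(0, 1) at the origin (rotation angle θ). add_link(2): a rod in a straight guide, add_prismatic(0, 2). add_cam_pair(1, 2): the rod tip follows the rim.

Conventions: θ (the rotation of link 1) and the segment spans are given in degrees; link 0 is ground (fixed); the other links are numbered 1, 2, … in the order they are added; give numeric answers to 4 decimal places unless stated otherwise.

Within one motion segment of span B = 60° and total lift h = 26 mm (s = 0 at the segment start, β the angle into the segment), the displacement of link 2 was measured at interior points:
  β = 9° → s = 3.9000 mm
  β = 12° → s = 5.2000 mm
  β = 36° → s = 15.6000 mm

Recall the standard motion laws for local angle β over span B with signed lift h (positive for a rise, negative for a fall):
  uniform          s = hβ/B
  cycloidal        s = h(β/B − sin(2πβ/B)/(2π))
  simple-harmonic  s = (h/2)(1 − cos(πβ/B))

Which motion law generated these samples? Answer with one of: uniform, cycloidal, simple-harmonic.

candidates at β/B = r: uniform s = h·r (linear in β); cycloidal s = h·(r − sin(2πr)/(2π)); simple-harmonic s = (h/2)(1 − cos(πr))
β=9°: printed 3.9000 | uniform 3.9000, cycloidal 0.5523, simple-harmonic 1.4169
β=12°: printed 5.2000 | uniform 5.2000, cycloidal 1.2645, simple-harmonic 2.4828
β=36°: printed 15.6000 | uniform 15.6000, cycloidal 18.0323, simple-harmonic 17.0172
only one law matches every sample → uniform

uniform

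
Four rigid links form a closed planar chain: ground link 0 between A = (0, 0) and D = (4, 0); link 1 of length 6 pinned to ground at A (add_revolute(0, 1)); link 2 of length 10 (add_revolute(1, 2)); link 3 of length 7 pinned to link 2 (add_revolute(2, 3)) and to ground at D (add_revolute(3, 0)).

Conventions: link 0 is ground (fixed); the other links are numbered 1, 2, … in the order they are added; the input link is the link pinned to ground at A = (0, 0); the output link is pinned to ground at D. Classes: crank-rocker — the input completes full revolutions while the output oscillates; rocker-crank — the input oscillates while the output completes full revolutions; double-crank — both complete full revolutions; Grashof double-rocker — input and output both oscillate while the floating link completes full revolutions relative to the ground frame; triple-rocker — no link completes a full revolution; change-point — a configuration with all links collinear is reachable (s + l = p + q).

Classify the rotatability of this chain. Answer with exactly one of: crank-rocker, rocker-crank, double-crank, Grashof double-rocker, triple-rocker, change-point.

lengths: ground=4, input=6, coupler=10, output=7
sorted: s=4 (shortest), l=10 (longest), p+q=13
s + l = 14 vs p + q = 13
s + l > p + q → non-Grashof → no link fully rotates → triple-rocker

triple-rocker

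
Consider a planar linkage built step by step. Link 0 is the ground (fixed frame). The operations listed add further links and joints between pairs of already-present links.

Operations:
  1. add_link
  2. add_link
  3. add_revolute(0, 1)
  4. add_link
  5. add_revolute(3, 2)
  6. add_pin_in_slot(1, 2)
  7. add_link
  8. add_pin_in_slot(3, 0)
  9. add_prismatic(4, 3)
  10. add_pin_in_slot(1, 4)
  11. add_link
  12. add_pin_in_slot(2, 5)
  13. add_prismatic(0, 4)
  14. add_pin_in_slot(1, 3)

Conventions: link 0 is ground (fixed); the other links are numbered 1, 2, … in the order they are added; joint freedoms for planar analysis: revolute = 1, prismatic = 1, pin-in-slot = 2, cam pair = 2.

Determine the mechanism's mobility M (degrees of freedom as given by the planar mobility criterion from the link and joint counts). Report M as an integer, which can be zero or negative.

ground; <1,0,0>
#1 <2,0,0>
#2 <3,0,0>
R:0↔1 J1 <3,1,0>
#3 <4,1,0>
R:3↔2 J1 <4,2,0>
PS:1↔2 J2 <4,2,1>
#4 <5,2,1>
PS:3↔0 J2 <5,2,2>
P:4↔3 J1 <5,3,2>
PS:1↔4 J2 <5,3,3>
#5 <6,3,3>
PS:2↔5 J2 <6,3,4>
P:0↔4 J1 <6,4,4>
PS:1↔3 J2 <6,4,5>
3×5 − 2×4 − 1×5 = 2

M = 2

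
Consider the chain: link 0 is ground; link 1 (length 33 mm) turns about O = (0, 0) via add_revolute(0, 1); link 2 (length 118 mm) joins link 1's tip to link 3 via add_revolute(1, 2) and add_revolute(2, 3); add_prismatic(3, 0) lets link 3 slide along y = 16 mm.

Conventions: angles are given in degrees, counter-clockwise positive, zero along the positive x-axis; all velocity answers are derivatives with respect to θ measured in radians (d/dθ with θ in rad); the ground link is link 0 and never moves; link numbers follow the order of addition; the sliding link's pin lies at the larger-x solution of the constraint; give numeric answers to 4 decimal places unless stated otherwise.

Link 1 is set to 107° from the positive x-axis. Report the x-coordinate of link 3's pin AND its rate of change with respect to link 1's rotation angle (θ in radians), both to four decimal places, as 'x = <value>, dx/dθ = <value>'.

geometry: r = 33 mm, L = 118 mm, e = 16 mm
crank pin P = (r cos θ, r sin θ) = (-9.648266, 31.558057)
h = r sin θ − e = 31.558057 − 16 = 15.558057
x = r cos θ + √(L² − h²) = -9.648266 + 116.969855 = 107.321588
dx/dθ = −r sin θ − h·r cos θ/√(L² − h²) (θ in radians; h = 15.558057) = -30.274750

x = 107.3216, dx/dθ = -30.2747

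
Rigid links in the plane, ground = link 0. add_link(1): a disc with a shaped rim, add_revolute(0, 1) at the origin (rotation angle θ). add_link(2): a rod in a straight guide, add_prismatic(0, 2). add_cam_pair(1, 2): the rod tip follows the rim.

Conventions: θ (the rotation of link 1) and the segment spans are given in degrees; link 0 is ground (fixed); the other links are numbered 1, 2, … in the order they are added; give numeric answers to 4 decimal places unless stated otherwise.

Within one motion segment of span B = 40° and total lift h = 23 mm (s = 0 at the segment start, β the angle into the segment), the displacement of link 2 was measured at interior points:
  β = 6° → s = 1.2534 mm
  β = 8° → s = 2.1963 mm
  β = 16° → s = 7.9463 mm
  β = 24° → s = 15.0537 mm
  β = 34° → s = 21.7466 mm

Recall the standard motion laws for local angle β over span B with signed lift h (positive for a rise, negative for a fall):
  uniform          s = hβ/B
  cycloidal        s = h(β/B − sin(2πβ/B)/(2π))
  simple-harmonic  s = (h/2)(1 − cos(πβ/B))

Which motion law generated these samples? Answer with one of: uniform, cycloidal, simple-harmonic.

candidates at β/B = r: uniform s = h·r (linear in β); cycloidal s = h·(r − sin(2πr)/(2π)); simple-harmonic s = (h/2)(1 − cos(πr))
β=6°: printed 1.2534 | uniform 3.4500, cycloidal 0.4885, simple-harmonic 1.2534
β=8°: printed 2.1963 | uniform 4.6000, cycloidal 1.1186, simple-harmonic 2.1963
β=16°: printed 7.9463 | uniform 9.2000, cycloidal 7.0484, simple-harmonic 7.9463
β=24°: printed 15.0537 | uniform 13.8000, cycloidal 15.9516, simple-harmonic 15.0537
β=34°: printed 21.7466 | uniform 19.5500, cycloidal 22.5115, simple-harmonic 21.7466
only one law matches every sample → simple-harmonic

simple-harmonic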